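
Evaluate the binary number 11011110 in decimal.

Sum of powers of 2 for each 1-bit:
2^1 + 2^2 + 2^3 + 2^4 + 2^6 + 2^7
= 2 + 4 + 8 + 16 + 64 + 128
= 222



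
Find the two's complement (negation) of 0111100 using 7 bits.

Original: 0111100
Step 1 - Invert all bits: 1000011
Step 2 - Add 1: 1000100
Verification: 0111100 + 1000100 = 10000000; discarding the end carry (carry out of the top bit) leaves the 7-bit value 0000000, as required for x + (-x)



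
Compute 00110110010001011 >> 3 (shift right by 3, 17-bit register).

Original: 00110110010001011 (decimal 27787)
Shift right by 3 positions
Drop the 3 low bits; fill with zeros on the left
Result: 00000110110010001 (decimal 3473)
Equivalent: 27787 >> 3 = 27787 ÷ 2^3 = 3473



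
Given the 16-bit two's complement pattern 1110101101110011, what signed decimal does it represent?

Binary: 1110101101110011
Sign bit: 1 (negative)
Invert: 0001010010001100
Add 1:  0001010010001101
Magnitude: 0001010010001101 = 4096 + 1024 + 128 + 8 + 4 + 1 = 5261
Value: -5261



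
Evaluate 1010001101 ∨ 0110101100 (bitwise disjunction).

OR: 1 when either bit is 1
  1010001101
| 0110101100
------------
  1110101101
Decimal: 653 | 428 = 941



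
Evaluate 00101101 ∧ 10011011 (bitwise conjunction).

AND: 1 only when both bits are 1
  00101101
& 10011011
----------
  00001001
Decimal: 45 & 155 = 9



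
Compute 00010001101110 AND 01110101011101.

AND: 1 only when both bits are 1
  00010001101110
& 01110101011101
----------------
  00010001001100
Decimal: 1134 & 7517 = 1100



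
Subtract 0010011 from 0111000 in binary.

Method 1 - Direct subtraction (column by column from the right: bit − bit − borrow-in; if negative, add 2 and borrow 1 from the next column):
borrow: 0001110
        0111000
-       0010011
---------------
        0100101

Method 2 - Add two's complement:
Two's complement of 0010011: invert → 1101100, add 1 → 1101101
  0111000
+ 1101101
---------
 10100101  (end carry out of the top bit = 1)
Discarding the end carry: 0100101
Decimal check:
  0111000 = 32 + 16 + 8 = 56
  0010011 = 16 + 2 + 1 = 19
  56 - 19 = 37, and 0100101 = 32 + 4 + 1 = 37 ✓



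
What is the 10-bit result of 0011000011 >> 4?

Original: 0011000011 (decimal 195)
Shift right by 4 positions
Drop the 4 low bits; fill with zeros on the left
Result: 0000001100 (decimal 12)
Equivalent: 195 >> 4 = 195 ÷ 2^4 = 12



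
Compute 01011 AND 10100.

AND: 1 only when both bits are 1
  01011
& 10100
-------
  00000
Decimal: 11 & 20 = 0



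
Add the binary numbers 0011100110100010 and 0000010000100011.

Add column by column from the right: bit + bit + carry-in; write the sum mod 2, carry 1 when the sum is 2 or 3.
carry:  0000000001000100
        0011100110100010
+       0000010000100011
------------------------
       00011110111000101
(the carry out of the leftmost column, 0, becomes the leading bit)
Decimal check:
  0011100110100010 = 8192 + 4096 + 2048 + 256 + 128 + 32 + 2 = 14754
  0000010000100011 = 1024 + 32 + 2 + 1 = 1059
  14754 + 1059 = 15813, and 00011110111000101 = 8192 + 4096 + 2048 + 1024 + 256 + 128 + 64 + 4 + 1 = 15813 ✓



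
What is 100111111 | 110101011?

OR: 1 when either bit is 1
  100111111
| 110101011
-----------
  110111111
Decimal: 319 | 427 = 447



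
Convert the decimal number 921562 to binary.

Using repeated division by 2:
921562 ÷ 2 = 460781 remainder 0
460781 ÷ 2 = 230390 remainder 1
230390 ÷ 2 = 115195 remainder 0
115195 ÷ 2 = 57597 remainder 1
57597 ÷ 2 = 28798 remainder 1
28798 ÷ 2 = 14399 remainder 0
14399 ÷ 2 = 7199 remainder 1
7199 ÷ 2 = 3599 remainder 1
3599 ÷ 2 = 1799 remainder 1
1799 ÷ 2 = 899 remainder 1
899 ÷ 2 = 449 remainder 1
449 ÷ 2 = 224 remainder 1
224 ÷ 2 = 112 remainder 0
112 ÷ 2 = 56 remainder 0
56 ÷ 2 = 28 remainder 0
28 ÷ 2 = 14 remainder 0
14 ÷ 2 = 7 remainder 0
7 ÷ 2 = 3 remainder 1
3 ÷ 2 = 1 remainder 1
1 ÷ 2 = 0 remainder 1
Reading remainders bottom to top: 11100000111111011010



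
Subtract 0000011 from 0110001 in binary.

Method 1 - Direct subtraction (column by column from the right: bit − bit − borrow-in; if negative, add 2 and borrow 1 from the next column):
borrow: 0011100
        0110001
-       0000011
---------------
        0101110

Method 2 - Add two's complement:
Two's complement of 0000011: invert → 1111100, add 1 → 1111101
  0110001
+ 1111101
---------
 10101110  (end carry out of the top bit = 1)
Discarding the end carry: 0101110
Decimal check:
  0110001 = 32 + 16 + 1 = 49
  0000011 = 2 + 1 = 3
  49 - 3 = 46, and 0101110 = 32 + 8 + 4 + 2 = 46 ✓



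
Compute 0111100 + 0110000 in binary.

Add column by column from the right: bit + bit + carry-in; write the sum mod 2, carry 1 when the sum is 2 or 3.
carry:  1100000
        0111100
+       0110000
---------------
       01101100
(the carry out of the leftmost column, 0, becomes the leading bit)
Decimal check:
  0111100 = 32 + 16 + 8 + 4 = 60
  0110000 = 32 + 16 = 48
  60 + 48 = 108, and 01101100 = 64 + 32 + 8 + 4 = 108 ✓



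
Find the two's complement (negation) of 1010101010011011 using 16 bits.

Original (sign bit 1, negative): 1010101010011011
Step 1 - Invert all bits: 0101010101100100
Step 2 - Add 1: 0101010101100101
Verification: 1010101010011011 + 0101010101100101 = 10000000000000000; discarding the end carry (carry out of the top bit) leaves the 16-bit value 0000000000000000, as required for x + (-x)



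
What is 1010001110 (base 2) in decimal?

Sum of powers of 2 for each 1-bit:
2^1 + 2^2 + 2^3 + 2^7 + 2^9
= 2 + 4 + 8 + 128 + 512
= 654



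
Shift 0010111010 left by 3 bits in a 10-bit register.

Original: 0010111010 (decimal 186)
Shift left by 3 positions
Append 3 zeros on the right and drop the 3 high bits that overflow the 10-bit width
Result: 0111010000 (decimal 464)
Equivalent: 186 << 3 = 186 × 2^3 = 1488, truncated to 10 bits = 464



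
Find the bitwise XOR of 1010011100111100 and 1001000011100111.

XOR: 1 when bits differ
  1010011100111100
^ 1001000011100111
------------------
  0011011111011011
Decimal: 42812 ^ 37095 = 14299



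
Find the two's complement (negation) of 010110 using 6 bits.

Original: 010110
Step 1 - Invert all bits: 101001
Step 2 - Add 1: 101010
Verification: 010110 + 101010 = 1000000; discarding the end carry (carry out of the top bit) leaves the 6-bit value 000000, as required for x + (-x)



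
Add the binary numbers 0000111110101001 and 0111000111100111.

Add column by column from the right: bit + bit + carry-in; write the sum mod 2, carry 1 when the sum is 2 or 3.
carry:  1111111111011110
        0000111110101001
+       0111000111100111
------------------------
       01000000110010000
(the carry out of the leftmost column, 0, becomes the leading bit)
Decimal check:
  0000111110101001 = 2048 + 1024 + 512 + 256 + 128 + 32 + 8 + 1 = 4009
  0111000111100111 = 16384 + 8192 + 4096 + 256 + 128 + 64 + 32 + 4 + 2 + 1 = 29159
  4009 + 29159 = 33168, and 01000000110010000 = 32768 + 256 + 128 + 16 = 33168 ✓



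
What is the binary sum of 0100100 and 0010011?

Add column by column from the right: bit + bit + carry-in; write the sum mod 2, carry 1 when the sum is 2 or 3.
carry:  0000000
        0100100
+       0010011
---------------
       00110111
(the carry out of the leftmost column, 0, becomes the leading bit)
Decimal check:
  0100100 = 32 + 4 = 36
  0010011 = 16 + 2 + 1 = 19
  36 + 19 = 55, and 00110111 = 32 + 16 + 4 + 2 + 1 = 55 ✓



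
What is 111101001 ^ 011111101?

XOR: 1 when bits differ
  111101001
^ 011111101
-----------
  100010100
Decimal: 489 ^ 253 = 276



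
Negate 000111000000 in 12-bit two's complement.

Original: 000111000000
Step 1 - Invert all bits: 111000111111
Step 2 - Add 1: 111001000000
Verification: 000111000000 + 111001000000 = 1000000000000; discarding the end carry (carry out of the top bit) leaves the 12-bit value 000000000000, as required for x + (-x)



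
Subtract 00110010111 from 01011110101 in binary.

Method 1 - Direct subtraction (column by column from the right: bit − bit − borrow-in; if negative, add 2 and borrow 1 from the next column):
borrow: 01000111100
        01011110101
-       00110010111
-------------------
        00101011110

Method 2 - Add two's complement:
Two's complement of 00110010111: invert → 11001101000, add 1 → 11001101001
  01011110101
+ 11001101001
-------------
 100101011110  (end carry out of the top bit = 1)
Discarding the end carry: 00101011110
Decimal check:
  01011110101 = 512 + 128 + 64 + 32 + 16 + 4 + 1 = 757
  00110010111 = 256 + 128 + 16 + 4 + 2 + 1 = 407
  757 - 407 = 350, and 00101011110 = 256 + 64 + 16 + 8 + 4 + 2 = 350 ✓



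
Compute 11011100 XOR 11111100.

XOR: 1 when bits differ
  11011100
^ 11111100
----------
  00100000
Decimal: 220 ^ 252 = 32



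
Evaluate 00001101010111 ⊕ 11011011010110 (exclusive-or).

XOR: 1 when bits differ
  00001101010111
^ 11011011010110
----------------
  11010110000001
Decimal: 855 ^ 14038 = 13697



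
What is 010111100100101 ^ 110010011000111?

XOR: 1 when bits differ
  010111100100101
^ 110010011000111
-----------------
  100101111100010
Decimal: 12069 ^ 25799 = 19426



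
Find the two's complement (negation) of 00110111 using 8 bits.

Original: 00110111
Step 1 - Invert all bits: 11001000
Step 2 - Add 1: 11001001
Verification: 00110111 + 11001001 = 100000000; discarding the end carry (carry out of the top bit) leaves the 8-bit value 00000000, as required for x + (-x)



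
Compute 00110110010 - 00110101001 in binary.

Method 1 - Direct subtraction (column by column from the right: bit − bit − borrow-in; if negative, add 2 and borrow 1 from the next column):
borrow: 00000010010
        00110110010
-       00110101001
-------------------
        00000001001

Method 2 - Add two's complement:
Two's complement of 00110101001: invert → 11001010110, add 1 → 11001010111
  00110110010
+ 11001010111
-------------
 100000001001  (end carry out of the top bit = 1)
Discarding the end carry: 00000001001
Decimal check:
  00110110010 = 256 + 128 + 32 + 16 + 2 = 434
  00110101001 = 256 + 128 + 32 + 8 + 1 = 425
  434 - 425 = 9, and 00000001001 = 8 + 1 = 9 ✓



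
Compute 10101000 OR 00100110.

OR: 1 when either bit is 1
  10101000
| 00100110
----------
  10101110
Decimal: 168 | 38 = 174



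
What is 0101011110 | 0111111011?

OR: 1 when either bit is 1
  0101011110
| 0111111011
------------
  0111111111
Decimal: 350 | 507 = 511



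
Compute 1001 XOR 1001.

XOR: 1 when bits differ
  1001
^ 1001
------
  0000
Decimal: 9 ^ 9 = 0



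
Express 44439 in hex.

Using repeated division by 16 (digits 10–15 are A–F):
44439 ÷ 16 = 2777 remainder 7
2777 ÷ 16 = 173 remainder 9
173 ÷ 16 = 10 remainder 13 (D)
10 ÷ 16 = 0 remainder 10 (A)
Reading remainders bottom to top: AD97



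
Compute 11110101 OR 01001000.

OR: 1 when either bit is 1
  11110101
| 01001000
----------
  11111101
Decimal: 245 | 72 = 253



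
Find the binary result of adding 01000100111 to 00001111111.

Add column by column from the right: bit + bit + carry-in; write the sum mod 2, carry 1 when the sum is 2 or 3.
carry:  00011111110
        01000100111
+       00001111111
-------------------
       001010100110
(the carry out of the leftmost column, 0, becomes the leading bit)
Decimal check:
  01000100111 = 512 + 32 + 4 + 2 + 1 = 551
  00001111111 = 64 + 32 + 16 + 8 + 4 + 2 + 1 = 127
  551 + 127 = 678, and 001010100110 = 512 + 128 + 32 + 4 + 2 = 678 ✓



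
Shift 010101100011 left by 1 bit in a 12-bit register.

Original: 010101100011 (decimal 1379)
Shift left by 1 position
Append 1 zero on the right
Result: 101011000110 (decimal 2758)
Equivalent: 1379 << 1 = 1379 × 2^1 = 2758



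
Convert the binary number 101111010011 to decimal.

Sum of powers of 2 for each 1-bit:
2^0 + 2^1 + 2^4 + 2^6 + 2^7 + 2^8 + 2^9 + 2^11
= 1 + 2 + 16 + 64 + 128 + 256 + 512 + 2048
= 3027



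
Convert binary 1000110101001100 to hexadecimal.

Group into 4-bit nibbles from right:
  1000 = 8
  1101 = D
  0100 = 4
  1100 = C
Result: 8D4C



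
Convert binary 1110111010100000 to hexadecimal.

Group into 4-bit nibbles from right:
  1110 = E
  1110 = E
  1010 = A
  0000 = 0
Result: EEA0



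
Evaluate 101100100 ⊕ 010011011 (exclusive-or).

XOR: 1 when bits differ
  101100100
^ 010011011
-----------
  111111111
Decimal: 356 ^ 155 = 511



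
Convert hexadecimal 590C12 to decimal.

Expand by place value (powers of 16):
Digit values: C = 12
590C12 = 5 × 16^5 + 9 × 16^4 + 0 × 16^3 + 12 × 16^2 + 1 × 16^1 + 2 × 16^0
= 5 × 1048576 + 9 × 65536 + 0 × 4096 + 12 × 256 + 1 × 16 + 2 × 1
= 5242880 + 589824 + 0 + 3072 + 16 + 2
= 5835794



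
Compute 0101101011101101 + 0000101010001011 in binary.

Add column by column from the right: bit + bit + carry-in; write the sum mod 2, carry 1 when the sum is 2 or 3.
carry:  0011010100011110
        0101101011101101
+       0000101010001011
------------------------
       00110010101111000
(the carry out of the leftmost column, 0, becomes the leading bit)
Decimal check:
  0101101011101101 = 16384 + 4096 + 2048 + 512 + 128 + 64 + 32 + 8 + 4 + 1 = 23277
  0000101010001011 = 2048 + 512 + 128 + 8 + 2 + 1 = 2699
  23277 + 2699 = 25976, and 00110010101111000 = 16384 + 8192 + 1024 + 256 + 64 + 32 + 16 + 8 = 25976 ✓



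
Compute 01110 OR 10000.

OR: 1 when either bit is 1
  01110
| 10000
-------
  11110
Decimal: 14 | 16 = 30



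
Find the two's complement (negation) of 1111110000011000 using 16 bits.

Original (sign bit 1, negative): 1111110000011000
Step 1 - Invert all bits: 0000001111100111
Step 2 - Add 1: 0000001111101000
Verification: 1111110000011000 + 0000001111101000 = 10000000000000000; discarding the end carry (carry out of the top bit) leaves the 16-bit value 0000000000000000, as required for x + (-x)



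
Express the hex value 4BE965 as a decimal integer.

Expand by place value (powers of 16):
Digit values: B = 11, E = 14
4BE965 = 4 × 16^5 + 11 × 16^4 + 14 × 16^3 + 9 × 16^2 + 6 × 16^1 + 5 × 16^0
= 4 × 1048576 + 11 × 65536 + 14 × 4096 + 9 × 256 + 6 × 16 + 5 × 1
= 4194304 + 720896 + 57344 + 2304 + 96 + 5
= 4974949



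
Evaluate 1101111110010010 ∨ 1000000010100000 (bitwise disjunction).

OR: 1 when either bit is 1
  1101111110010010
| 1000000010100000
------------------
  1101111110110010
Decimal: 57234 | 32928 = 57266



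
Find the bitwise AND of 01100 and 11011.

AND: 1 only when both bits are 1
  01100
& 11011
-------
  01000
Decimal: 12 & 27 = 8



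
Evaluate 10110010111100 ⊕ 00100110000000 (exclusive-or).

XOR: 1 when bits differ
  10110010111100
^ 00100110000000
----------------
  10010100111100
Decimal: 11452 ^ 2432 = 9532



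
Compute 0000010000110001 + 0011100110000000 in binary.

Add column by column from the right: bit + bit + carry-in; write the sum mod 2, carry 1 when the sum is 2 or 3.
carry:  0000000000000000
        0000010000110001
+       0011100110000000
------------------------
       00011110110110001
(the carry out of the leftmost column, 0, becomes the leading bit)
Decimal check:
  0000010000110001 = 1024 + 32 + 16 + 1 = 1073
  0011100110000000 = 8192 + 4096 + 2048 + 256 + 128 = 14720
  1073 + 14720 = 15793, and 00011110110110001 = 8192 + 4096 + 2048 + 1024 + 256 + 128 + 32 + 16 + 1 = 15793 ✓



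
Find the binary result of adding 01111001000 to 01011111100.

Add column by column from the right: bit + bit + carry-in; write the sum mod 2, carry 1 when the sum is 2 or 3.
carry:  11111110000
        01111001000
+       01011111100
-------------------
       011011000100
(the carry out of the leftmost column, 0, becomes the leading bit)
Decimal check:
  01111001000 = 512 + 256 + 128 + 64 + 8 = 968
  01011111100 = 512 + 128 + 64 + 32 + 16 + 8 + 4 = 764
  968 + 764 = 1732, and 011011000100 = 1024 + 512 + 128 + 64 + 4 = 1732 ✓



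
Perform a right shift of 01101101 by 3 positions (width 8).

Original: 01101101 (decimal 109)
Shift right by 3 positions
Drop the 3 low bits; fill with zeros on the left
Result: 00001101 (decimal 13)
Equivalent: 109 >> 3 = 109 ÷ 2^3 = 13



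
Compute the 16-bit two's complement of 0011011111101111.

Original: 0011011111101111
Step 1 - Invert all bits: 1100100000010000
Step 2 - Add 1: 1100100000010001
Verification: 0011011111101111 + 1100100000010001 = 10000000000000000; discarding the end carry (carry out of the top bit) leaves the 16-bit value 0000000000000000, as required for x + (-x)



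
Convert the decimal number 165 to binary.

Using repeated division by 2:
165 ÷ 2 = 82 remainder 1
82 ÷ 2 = 41 remainder 0
41 ÷ 2 = 20 remainder 1
20 ÷ 2 = 10 remainder 0
10 ÷ 2 = 5 remainder 0
5 ÷ 2 = 2 remainder 1
2 ÷ 2 = 1 remainder 0
1 ÷ 2 = 0 remainder 1
Reading remainders bottom to top: 10100101



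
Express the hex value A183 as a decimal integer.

Expand by place value (powers of 16):
Digit values: A = 10
A183 = 10 × 16^3 + 1 × 16^2 + 8 × 16^1 + 3 × 16^0
= 10 × 4096 + 1 × 256 + 8 × 16 + 3 × 1
= 40960 + 256 + 128 + 3
= 41347



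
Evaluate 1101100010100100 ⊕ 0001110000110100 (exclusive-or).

XOR: 1 when bits differ
  1101100010100100
^ 0001110000110100
------------------
  1100010010010000
Decimal: 55460 ^ 7220 = 50320



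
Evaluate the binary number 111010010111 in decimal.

Sum of powers of 2 for each 1-bit:
2^0 + 2^1 + 2^2 + 2^4 + 2^7 + 2^9 + 2^10 + 2^11
= 1 + 2 + 4 + 16 + 128 + 512 + 1024 + 2048
= 3735



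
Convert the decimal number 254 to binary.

Using repeated division by 2:
254 ÷ 2 = 127 remainder 0
127 ÷ 2 = 63 remainder 1
63 ÷ 2 = 31 remainder 1
31 ÷ 2 = 15 remainder 1
15 ÷ 2 = 7 remainder 1
7 ÷ 2 = 3 remainder 1
3 ÷ 2 = 1 remainder 1
1 ÷ 2 = 0 remainder 1
Reading remainders bottom to top: 11111110



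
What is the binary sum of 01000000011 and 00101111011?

Add column by column from the right: bit + bit + carry-in; write the sum mod 2, carry 1 when the sum is 2 or 3.
carry:  00000000110
        01000000011
+       00101111011
-------------------
       001101111110
(the carry out of the leftmost column, 0, becomes the leading bit)
Decimal check:
  01000000011 = 512 + 2 + 1 = 515
  00101111011 = 256 + 64 + 32 + 16 + 8 + 2 + 1 = 379
  515 + 379 = 894, and 001101111110 = 512 + 256 + 64 + 32 + 16 + 8 + 4 + 2 = 894 ✓



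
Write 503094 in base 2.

Using repeated division by 2:
503094 ÷ 2 = 251547 remainder 0
251547 ÷ 2 = 125773 remainder 1
125773 ÷ 2 = 62886 remainder 1
62886 ÷ 2 = 31443 remainder 0
31443 ÷ 2 = 15721 remainder 1
15721 ÷ 2 = 7860 remainder 1
7860 ÷ 2 = 3930 remainder 0
3930 ÷ 2 = 1965 remainder 0
1965 ÷ 2 = 982 remainder 1
982 ÷ 2 = 491 remainder 0
491 ÷ 2 = 245 remainder 1
245 ÷ 2 = 122 remainder 1
122 ÷ 2 = 61 remainder 0
61 ÷ 2 = 30 remainder 1
30 ÷ 2 = 15 remainder 0
15 ÷ 2 = 7 remainder 1
7 ÷ 2 = 3 remainder 1
3 ÷ 2 = 1 remainder 1
1 ÷ 2 = 0 remainder 1
Reading remainders bottom to top: 1111010110100110110



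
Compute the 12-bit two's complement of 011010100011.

Original: 011010100011
Step 1 - Invert all bits: 100101011100
Step 2 - Add 1: 100101011101
Verification: 011010100011 + 100101011101 = 1000000000000; discarding the end carry (carry out of the top bit) leaves the 12-bit value 000000000000, as required for x + (-x)



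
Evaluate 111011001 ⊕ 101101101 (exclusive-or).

XOR: 1 when bits differ
  111011001
^ 101101101
-----------
  010110100
Decimal: 473 ^ 365 = 180



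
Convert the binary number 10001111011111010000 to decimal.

Sum of powers of 2 for each 1-bit:
2^4 + 2^6 + 2^7 + 2^8 + 2^9 + 2^10 + 2^12 + 2^13 + 2^14 + 2^15 + 2^19
= 16 + 64 + 128 + 256 + 512 + 1024 + 4096 + 8192 + 16384 + 32768 + 524288
= 587728



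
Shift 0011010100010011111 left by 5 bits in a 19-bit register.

Original: 0011010100010011111 (decimal 108703)
Shift left by 5 positions
Append 5 zeros on the right and drop the 5 high bits that overflow the 19-bit width
Result: 1010001001111100000 (decimal 332768)
Equivalent: 108703 << 5 = 108703 × 2^5 = 3478496, truncated to 19 bits = 332768



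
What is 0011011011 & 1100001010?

AND: 1 only when both bits are 1
  0011011011
& 1100001010
------------
  0000001010
Decimal: 219 & 778 = 10



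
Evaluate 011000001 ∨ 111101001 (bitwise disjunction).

OR: 1 when either bit is 1
  011000001
| 111101001
-----------
  111101001
Decimal: 193 | 489 = 489



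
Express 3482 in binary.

Using repeated division by 2:
3482 ÷ 2 = 1741 remainder 0
1741 ÷ 2 = 870 remainder 1
870 ÷ 2 = 435 remainder 0
435 ÷ 2 = 217 remainder 1
217 ÷ 2 = 108 remainder 1
108 ÷ 2 = 54 remainder 0
54 ÷ 2 = 27 remainder 0
27 ÷ 2 = 13 remainder 1
13 ÷ 2 = 6 remainder 1
6 ÷ 2 = 3 remainder 0
3 ÷ 2 = 1 remainder 1
1 ÷ 2 = 0 remainder 1
Reading remainders bottom to top: 110110011010



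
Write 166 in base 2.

Using repeated division by 2:
166 ÷ 2 = 83 remainder 0
83 ÷ 2 = 41 remainder 1
41 ÷ 2 = 20 remainder 1
20 ÷ 2 = 10 remainder 0
10 ÷ 2 = 5 remainder 0
5 ÷ 2 = 2 remainder 1
2 ÷ 2 = 1 remainder 0
1 ÷ 2 = 0 remainder 1
Reading remainders bottom to top: 10100110



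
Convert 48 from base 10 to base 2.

Using repeated division by 2:
48 ÷ 2 = 24 remainder 0
24 ÷ 2 = 12 remainder 0
12 ÷ 2 = 6 remainder 0
6 ÷ 2 = 3 remainder 0
3 ÷ 2 = 1 remainder 1
1 ÷ 2 = 0 remainder 1
Reading remainders bottom to top: 110000



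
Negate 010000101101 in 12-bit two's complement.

Original: 010000101101
Step 1 - Invert all bits: 101111010010
Step 2 - Add 1: 101111010011
Verification: 010000101101 + 101111010011 = 1000000000000; discarding the end carry (carry out of the top bit) leaves the 12-bit value 000000000000, as required for x + (-x)



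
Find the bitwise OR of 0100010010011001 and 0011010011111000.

OR: 1 when either bit is 1
  0100010010011001
| 0011010011111000
------------------
  0111010011111001
Decimal: 17561 | 13560 = 29945



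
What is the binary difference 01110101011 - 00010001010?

Method 1 - Direct subtraction (column by column from the right: bit − bit − borrow-in; if negative, add 2 and borrow 1 from the next column):
borrow: 00000000000
        01110101011
-       00010001010
-------------------
        01100100001

Method 2 - Add two's complement:
Two's complement of 00010001010: invert → 11101110101, add 1 → 11101110110
  01110101011
+ 11101110110
-------------
 101100100001  (end carry out of the top bit = 1)
Discarding the end carry: 01100100001
Decimal check:
  01110101011 = 512 + 256 + 128 + 32 + 8 + 2 + 1 = 939
  00010001010 = 128 + 8 + 2 = 138
  939 - 138 = 801, and 01100100001 = 512 + 256 + 32 + 1 = 801 ✓



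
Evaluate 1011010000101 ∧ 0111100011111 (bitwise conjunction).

AND: 1 only when both bits are 1
  1011010000101
& 0111100011111
---------------
  0011000000101
Decimal: 5765 & 3871 = 1541



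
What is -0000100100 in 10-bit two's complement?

Original: 0000100100
Step 1 - Invert all bits: 1111011011
Step 2 - Add 1: 1111011100
Verification: 0000100100 + 1111011100 = 10000000000; discarding the end carry (carry out of the top bit) leaves the 10-bit value 0000000000, as required for x + (-x)



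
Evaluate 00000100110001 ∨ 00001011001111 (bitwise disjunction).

OR: 1 when either bit is 1
  00000100110001
| 00001011001111
----------------
  00001111111111
Decimal: 305 | 719 = 1023



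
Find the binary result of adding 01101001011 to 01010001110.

Add column by column from the right: bit + bit + carry-in; write the sum mod 2, carry 1 when the sum is 2 or 3.
carry:  10000011100
        01101001011
+       01010001110
-------------------
       010111011001
(the carry out of the leftmost column, 0, becomes the leading bit)
Decimal check:
  01101001011 = 512 + 256 + 64 + 8 + 2 + 1 = 843
  01010001110 = 512 + 128 + 8 + 4 + 2 = 654
  843 + 654 = 1497, and 010111011001 = 1024 + 256 + 128 + 64 + 16 + 8 + 1 = 1497 ✓



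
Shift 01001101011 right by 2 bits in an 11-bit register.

Original: 01001101011 (decimal 619)
Shift right by 2 positions
Drop the 2 low bits; fill with zeros on the left
Result: 00010011010 (decimal 154)
Equivalent: 619 >> 2 = 619 ÷ 2^2 = 154



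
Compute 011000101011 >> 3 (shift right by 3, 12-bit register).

Original: 011000101011 (decimal 1579)
Shift right by 3 positions
Drop the 3 low bits; fill with zeros on the left
Result: 000011000101 (decimal 197)
Equivalent: 1579 >> 3 = 1579 ÷ 2^3 = 197



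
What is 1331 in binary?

Using repeated division by 2:
1331 ÷ 2 = 665 remainder 1
665 ÷ 2 = 332 remainder 1
332 ÷ 2 = 166 remainder 0
166 ÷ 2 = 83 remainder 0
83 ÷ 2 = 41 remainder 1
41 ÷ 2 = 20 remainder 1
20 ÷ 2 = 10 remainder 0
10 ÷ 2 = 5 remainder 0
5 ÷ 2 = 2 remainder 1
2 ÷ 2 = 1 remainder 0
1 ÷ 2 = 0 remainder 1
Reading remainders bottom to top: 10100110011



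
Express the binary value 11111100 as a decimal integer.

Sum of powers of 2 for each 1-bit:
2^2 + 2^3 + 2^4 + 2^5 + 2^6 + 2^7
= 4 + 8 + 16 + 32 + 64 + 128
= 252



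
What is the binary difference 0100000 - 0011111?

Method 1 - Direct subtraction (column by column from the right: bit − bit − borrow-in; if negative, add 2 and borrow 1 from the next column):
borrow: 0111110
        0100000
-       0011111
---------------
        0000001

Method 2 - Add two's complement:
Two's complement of 0011111: invert → 1100000, add 1 → 1100001
  0100000
+ 1100001
---------
 10000001  (end carry out of the top bit = 1)
Discarding the end carry: 0000001
Decimal check:
  0100000 = 32
  0011111 = 16 + 8 + 4 + 2 + 1 = 31
  32 - 31 = 1, and 0000001 = 1 ✓



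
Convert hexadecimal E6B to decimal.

Expand by place value (powers of 16):
Digit values: E = 14, B = 11
E6B = 14 × 16^2 + 6 × 16^1 + 11 × 16^0
= 14 × 256 + 6 × 16 + 11 × 1
= 3584 + 96 + 11
= 3691



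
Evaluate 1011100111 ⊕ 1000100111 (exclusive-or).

XOR: 1 when bits differ
  1011100111
^ 1000100111
------------
  0011000000
Decimal: 743 ^ 551 = 192



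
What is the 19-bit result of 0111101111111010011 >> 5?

Original: 0111101111111010011 (decimal 253907)
Shift right by 5 positions
Drop the 5 low bits; fill with zeros on the left
Result: 0000001111011111110 (decimal 7934)
Equivalent: 253907 >> 5 = 253907 ÷ 2^5 = 7934



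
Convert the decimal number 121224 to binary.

Using repeated division by 2:
121224 ÷ 2 = 60612 remainder 0
60612 ÷ 2 = 30306 remainder 0
30306 ÷ 2 = 15153 remainder 0
15153 ÷ 2 = 7576 remainder 1
7576 ÷ 2 = 3788 remainder 0
3788 ÷ 2 = 1894 remainder 0
1894 ÷ 2 = 947 remainder 0
947 ÷ 2 = 473 remainder 1
473 ÷ 2 = 236 remainder 1
236 ÷ 2 = 118 remainder 0
118 ÷ 2 = 59 remainder 0
59 ÷ 2 = 29 remainder 1
29 ÷ 2 = 14 remainder 1
14 ÷ 2 = 7 remainder 0
7 ÷ 2 = 3 remainder 1
3 ÷ 2 = 1 remainder 1
1 ÷ 2 = 0 remainder 1
Reading remainders bottom to top: 11101100110001000



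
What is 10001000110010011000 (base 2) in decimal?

Sum of powers of 2 for each 1-bit:
2^3 + 2^4 + 2^7 + 2^10 + 2^11 + 2^15 + 2^19
= 8 + 16 + 128 + 1024 + 2048 + 32768 + 524288
= 560280



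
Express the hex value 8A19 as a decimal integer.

Expand by place value (powers of 16):
Digit values: A = 10
8A19 = 8 × 16^3 + 10 × 16^2 + 1 × 16^1 + 9 × 16^0
= 8 × 4096 + 10 × 256 + 1 × 16 + 9 × 1
= 32768 + 2560 + 16 + 9
= 35353



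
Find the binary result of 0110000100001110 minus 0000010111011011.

Method 1 - Direct subtraction (column by column from the right: bit − bit − borrow-in; if negative, add 2 and borrow 1 from the next column):
borrow: 0011111111100110
        0110000100001110
-       0000010111011011
------------------------
        0101101100110011

Method 2 - Add two's complement:
Two's complement of 0000010111011011: invert → 1111101000100100, add 1 → 1111101000100101
  0110000100001110
+ 1111101000100101
------------------
 10101101100110011  (end carry out of the top bit = 1)
Discarding the end carry: 0101101100110011
Decimal check:
  0110000100001110 = 16384 + 8192 + 256 + 8 + 4 + 2 = 24846
  0000010111011011 = 1024 + 256 + 128 + 64 + 16 + 8 + 2 + 1 = 1499
  24846 - 1499 = 23347, and 0101101100110011 = 16384 + 4096 + 2048 + 512 + 256 + 32 + 16 + 2 + 1 = 23347 ✓



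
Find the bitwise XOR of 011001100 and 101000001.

XOR: 1 when bits differ
  011001100
^ 101000001
-----------
  110001101
Decimal: 204 ^ 321 = 397



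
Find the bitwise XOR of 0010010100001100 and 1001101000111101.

XOR: 1 when bits differ
  0010010100001100
^ 1001101000111101
------------------
  1011111100110001
Decimal: 9484 ^ 39485 = 48945



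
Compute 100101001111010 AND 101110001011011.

AND: 1 only when both bits are 1
  100101001111010
& 101110001011011
-----------------
  100100001011010
Decimal: 19066 & 23643 = 18522



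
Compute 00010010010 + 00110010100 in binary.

Add column by column from the right: bit + bit + carry-in; write the sum mod 2, carry 1 when the sum is 2 or 3.
carry:  01100100000
        00010010010
+       00110010100
-------------------
       001000100110
(the carry out of the leftmost column, 0, becomes the leading bit)
Decimal check:
  00010010010 = 128 + 16 + 2 = 146
  00110010100 = 256 + 128 + 16 + 4 = 404
  146 + 404 = 550, and 001000100110 = 512 + 32 + 4 + 2 = 550 ✓



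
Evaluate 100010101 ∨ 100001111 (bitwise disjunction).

OR: 1 when either bit is 1
  100010101
| 100001111
-----------
  100011111
Decimal: 277 | 271 = 287



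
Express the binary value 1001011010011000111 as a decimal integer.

Sum of powers of 2 for each 1-bit:
2^0 + 2^1 + 2^2 + 2^6 + 2^7 + 2^10 + 2^12 + 2^13 + 2^15 + 2^18
= 1 + 2 + 4 + 64 + 128 + 1024 + 4096 + 8192 + 32768 + 262144
= 308423



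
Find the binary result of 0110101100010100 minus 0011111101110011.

Method 1 - Direct subtraction (column by column from the right: bit − bit − borrow-in; if negative, add 2 and borrow 1 from the next column):
borrow: 0111111111000110
        0110101100010100
-       0011111101110011
------------------------
        0010101110100001

Method 2 - Add two's complement:
Two's complement of 0011111101110011: invert → 1100000010001100, add 1 → 1100000010001101
  0110101100010100
+ 1100000010001101
------------------
 10010101110100001  (end carry out of the top bit = 1)
Discarding the end carry: 0010101110100001
Decimal check:
  0110101100010100 = 16384 + 8192 + 2048 + 512 + 256 + 16 + 4 = 27412
  0011111101110011 = 8192 + 4096 + 2048 + 1024 + 512 + 256 + 64 + 32 + 16 + 2 + 1 = 16243
  27412 - 16243 = 11169, and 0010101110100001 = 8192 + 2048 + 512 + 256 + 128 + 32 + 1 = 11169 ✓



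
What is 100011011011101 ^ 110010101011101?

XOR: 1 when bits differ
  100011011011101
^ 110010101011101
-----------------
  010001110000000
Decimal: 18141 ^ 25949 = 9088



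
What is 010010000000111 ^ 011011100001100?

XOR: 1 when bits differ
  010010000000111
^ 011011100001100
-----------------
  001001100001011
Decimal: 9223 ^ 14092 = 4875



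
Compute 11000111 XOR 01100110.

XOR: 1 when bits differ
  11000111
^ 01100110
----------
  10100001
Decimal: 199 ^ 102 = 161



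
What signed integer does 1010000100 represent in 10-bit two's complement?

Binary: 1010000100
Sign bit: 1 (negative)
Invert: 0101111011
Add 1:  0101111100
Magnitude: 0101111100 = 256 + 64 + 32 + 16 + 8 + 4 = 380
Value: -380



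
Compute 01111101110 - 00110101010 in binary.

Method 1 - Direct subtraction (column by column from the right: bit − bit − borrow-in; if negative, add 2 and borrow 1 from the next column):
borrow: 00000000000
        01111101110
-       00110101010
-------------------
        01001000100

Method 2 - Add two's complement:
Two's complement of 00110101010: invert → 11001010101, add 1 → 11001010110
  01111101110
+ 11001010110
-------------
 101001000100  (end carry out of the top bit = 1)
Discarding the end carry: 01001000100
Decimal check:
  01111101110 = 512 + 256 + 128 + 64 + 32 + 8 + 4 + 2 = 1006
  00110101010 = 256 + 128 + 32 + 8 + 2 = 426
  1006 - 426 = 580, and 01001000100 = 512 + 64 + 4 = 580 ✓



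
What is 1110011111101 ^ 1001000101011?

XOR: 1 when bits differ
  1110011111101
^ 1001000101011
---------------
  0111011010110
Decimal: 7421 ^ 4651 = 3798



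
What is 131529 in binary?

Using repeated division by 2:
131529 ÷ 2 = 65764 remainder 1
65764 ÷ 2 = 32882 remainder 0
32882 ÷ 2 = 16441 remainder 0
16441 ÷ 2 = 8220 remainder 1
8220 ÷ 2 = 4110 remainder 0
4110 ÷ 2 = 2055 remainder 0
2055 ÷ 2 = 1027 remainder 1
1027 ÷ 2 = 513 remainder 1
513 ÷ 2 = 256 remainder 1
256 ÷ 2 = 128 remainder 0
128 ÷ 2 = 64 remainder 0
64 ÷ 2 = 32 remainder 0
32 ÷ 2 = 16 remainder 0
16 ÷ 2 = 8 remainder 0
8 ÷ 2 = 4 remainder 0
4 ÷ 2 = 2 remainder 0
2 ÷ 2 = 1 remainder 0
1 ÷ 2 = 0 remainder 1
Reading remainders bottom to top: 100000000111001001



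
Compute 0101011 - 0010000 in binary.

Method 1 - Direct subtraction (column by column from the right: bit − bit − borrow-in; if negative, add 2 and borrow 1 from the next column):
borrow: 0100000
        0101011
-       0010000
---------------
        0011011

Method 2 - Add two's complement:
Two's complement of 0010000: invert → 1101111, add 1 → 1110000
  0101011
+ 1110000
---------
 10011011  (end carry out of the top bit = 1)
Discarding the end carry: 0011011
Decimal check:
  0101011 = 32 + 8 + 2 + 1 = 43
  0010000 = 16
  43 - 16 = 27, and 0011011 = 16 + 8 + 2 + 1 = 27 ✓



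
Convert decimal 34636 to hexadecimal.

Using repeated division by 16 (digits 10–15 are A–F):
34636 ÷ 16 = 2164 remainder 12 (C)
2164 ÷ 16 = 135 remainder 4
135 ÷ 16 = 8 remainder 7
8 ÷ 16 = 0 remainder 8
Reading remainders bottom to top: 874C



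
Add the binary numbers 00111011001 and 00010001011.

Add column by column from the right: bit + bit + carry-in; write the sum mod 2, carry 1 when the sum is 2 or 3.
carry:  01100110110
        00111011001
+       00010001011
-------------------
       001001100100
(the carry out of the leftmost column, 0, becomes the leading bit)
Decimal check:
  00111011001 = 256 + 128 + 64 + 16 + 8 + 1 = 473
  00010001011 = 128 + 8 + 2 + 1 = 139
  473 + 139 = 612, and 001001100100 = 512 + 64 + 32 + 4 = 612 ✓



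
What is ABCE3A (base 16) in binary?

Convert each hex digit to 4 bits:
  A = 1010
  B = 1011
  C = 1100
  E = 1110
  3 = 0011
  A = 1010
Concatenate: 101010111100111000111010



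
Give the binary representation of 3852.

Using repeated division by 2:
3852 ÷ 2 = 1926 remainder 0
1926 ÷ 2 = 963 remainder 0
963 ÷ 2 = 481 remainder 1
481 ÷ 2 = 240 remainder 1
240 ÷ 2 = 120 remainder 0
120 ÷ 2 = 60 remainder 0
60 ÷ 2 = 30 remainder 0
30 ÷ 2 = 15 remainder 0
15 ÷ 2 = 7 remainder 1
7 ÷ 2 = 3 remainder 1
3 ÷ 2 = 1 remainder 1
1 ÷ 2 = 0 remainder 1
Reading remainders bottom to top: 111100001100



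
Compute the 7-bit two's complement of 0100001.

Original: 0100001
Step 1 - Invert all bits: 1011110
Step 2 - Add 1: 1011111
Verification: 0100001 + 1011111 = 10000000; discarding the end carry (carry out of the top bit) leaves the 7-bit value 0000000, as required for x + (-x)



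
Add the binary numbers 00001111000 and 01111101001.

Add column by column from the right: bit + bit + carry-in; write the sum mod 2, carry 1 when the sum is 2 or 3.
carry:  11111110000
        00001111000
+       01111101001
-------------------
       010001100001
(the carry out of the leftmost column, 0, becomes the leading bit)
Decimal check:
  00001111000 = 64 + 32 + 16 + 8 = 120
  01111101001 = 512 + 256 + 128 + 64 + 32 + 8 + 1 = 1001
  120 + 1001 = 1121, and 010001100001 = 1024 + 64 + 32 + 1 = 1121 ✓



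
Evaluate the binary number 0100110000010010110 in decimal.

Sum of powers of 2 for each 1-bit:
2^1 + 2^2 + 2^4 + 2^7 + 2^13 + 2^14 + 2^17
= 2 + 4 + 16 + 128 + 8192 + 16384 + 131072
= 155798



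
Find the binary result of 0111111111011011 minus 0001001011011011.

Method 1 - Direct subtraction (column by column from the right: bit − bit − borrow-in; if negative, add 2 and borrow 1 from the next column):
borrow: 0000000000000000
        0111111111011011
-       0001001011011011
------------------------
        0110110100000000

Method 2 - Add two's complement:
Two's complement of 0001001011011011: invert → 1110110100100100, add 1 → 1110110100100101
  0111111111011011
+ 1110110100100101
------------------
 10110110100000000  (end carry out of the top bit = 1)
Discarding the end carry: 0110110100000000
Decimal check:
  0111111111011011 = 16384 + 8192 + 4096 + 2048 + 1024 + 512 + 256 + 128 + 64 + 16 + 8 + 2 + 1 = 32731
  0001001011011011 = 4096 + 512 + 128 + 64 + 16 + 8 + 2 + 1 = 4827
  32731 - 4827 = 27904, and 0110110100000000 = 16384 + 8192 + 2048 + 1024 + 256 = 27904 ✓



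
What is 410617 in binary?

Using repeated division by 2:
410617 ÷ 2 = 205308 remainder 1
205308 ÷ 2 = 102654 remainder 0
102654 ÷ 2 = 51327 remainder 0
51327 ÷ 2 = 25663 remainder 1
25663 ÷ 2 = 12831 remainder 1
12831 ÷ 2 = 6415 remainder 1
6415 ÷ 2 = 3207 remainder 1
3207 ÷ 2 = 1603 remainder 1
1603 ÷ 2 = 801 remainder 1
801 ÷ 2 = 400 remainder 1
400 ÷ 2 = 200 remainder 0
200 ÷ 2 = 100 remainder 0
100 ÷ 2 = 50 remainder 0
50 ÷ 2 = 25 remainder 0
25 ÷ 2 = 12 remainder 1
12 ÷ 2 = 6 remainder 0
6 ÷ 2 = 3 remainder 0
3 ÷ 2 = 1 remainder 1
1 ÷ 2 = 0 remainder 1
Reading remainders bottom to top: 1100100001111111001



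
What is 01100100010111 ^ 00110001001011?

XOR: 1 when bits differ
  01100100010111
^ 00110001001011
----------------
  01010101011100
Decimal: 6423 ^ 3147 = 5468



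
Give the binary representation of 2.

Using repeated division by 2:
2 ÷ 2 = 1 remainder 0
1 ÷ 2 = 0 remainder 1
Reading remainders bottom to top: 10



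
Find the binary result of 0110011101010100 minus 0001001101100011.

Method 1 - Direct subtraction (column by column from the right: bit − bit − borrow-in; if negative, add 2 and borrow 1 from the next column):
borrow: 0010011111000110
        0110011101010100
-       0001001101100011
------------------------
        0101001111110001

Method 2 - Add two's complement:
Two's complement of 0001001101100011: invert → 1110110010011100, add 1 → 1110110010011101
  0110011101010100
+ 1110110010011101
------------------
 10101001111110001  (end carry out of the top bit = 1)
Discarding the end carry: 0101001111110001
Decimal check:
  0110011101010100 = 16384 + 8192 + 1024 + 512 + 256 + 64 + 16 + 4 = 26452
  0001001101100011 = 4096 + 512 + 256 + 64 + 32 + 2 + 1 = 4963
  26452 - 4963 = 21489, and 0101001111110001 = 16384 + 4096 + 512 + 256 + 128 + 64 + 32 + 16 + 1 = 21489 ✓



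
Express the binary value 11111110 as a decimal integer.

Sum of powers of 2 for each 1-bit:
2^1 + 2^2 + 2^3 + 2^4 + 2^5 + 2^6 + 2^7
= 2 + 4 + 8 + 16 + 32 + 64 + 128
= 254



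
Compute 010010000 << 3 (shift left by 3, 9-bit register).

Original: 010010000 (decimal 144)
Shift left by 3 positions
Append 3 zeros on the right and drop the 3 high bits that overflow the 9-bit width
Result: 010000000 (decimal 128)
Equivalent: 144 << 3 = 144 × 2^3 = 1152, truncated to 9 bits = 128



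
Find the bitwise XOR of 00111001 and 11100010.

XOR: 1 when bits differ
  00111001
^ 11100010
----------
  11011011
Decimal: 57 ^ 226 = 219



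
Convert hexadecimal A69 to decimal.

Expand by place value (powers of 16):
Digit values: A = 10
A69 = 10 × 16^2 + 6 × 16^1 + 9 × 16^0
= 10 × 256 + 6 × 16 + 9 × 1
= 2560 + 96 + 9
= 2665



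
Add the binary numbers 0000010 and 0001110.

Add column by column from the right: bit + bit + carry-in; write the sum mod 2, carry 1 when the sum is 2 or 3.
carry:  0011100
        0000010
+       0001110
---------------
       00010000
(the carry out of the leftmost column, 0, becomes the leading bit)
Decimal check:
  0000010 = 2
  0001110 = 8 + 4 + 2 = 14
  2 + 14 = 16, and 00010000 = 16 ✓



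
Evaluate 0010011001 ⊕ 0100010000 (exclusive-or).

XOR: 1 when bits differ
  0010011001
^ 0100010000
------------
  0110001001
Decimal: 153 ^ 272 = 393

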